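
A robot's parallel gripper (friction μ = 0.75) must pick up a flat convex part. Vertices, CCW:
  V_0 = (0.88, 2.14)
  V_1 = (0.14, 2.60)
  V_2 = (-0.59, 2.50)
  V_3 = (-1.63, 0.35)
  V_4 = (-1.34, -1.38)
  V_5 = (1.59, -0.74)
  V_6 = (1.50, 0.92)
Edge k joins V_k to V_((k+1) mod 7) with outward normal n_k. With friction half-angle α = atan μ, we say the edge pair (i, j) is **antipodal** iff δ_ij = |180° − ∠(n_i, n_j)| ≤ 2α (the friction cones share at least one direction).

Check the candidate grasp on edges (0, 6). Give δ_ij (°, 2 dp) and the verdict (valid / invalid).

δ = 148.81°, invalid

α = atan 0.75 = 36.87°;  2α = 73.74°
edge 0: e_0 = (-0.74, +0.46);  n_0 = (+0.5279, +0.8493)
edge 6: e_6 = (-0.62, +1.22);  n_6 = (+0.8915, +0.4530)
∠(n_0, n_6) = 31.19°
δ = |180° − 31.19°| = 148.81°
148.81° > 2α = 73.74°  →  invalid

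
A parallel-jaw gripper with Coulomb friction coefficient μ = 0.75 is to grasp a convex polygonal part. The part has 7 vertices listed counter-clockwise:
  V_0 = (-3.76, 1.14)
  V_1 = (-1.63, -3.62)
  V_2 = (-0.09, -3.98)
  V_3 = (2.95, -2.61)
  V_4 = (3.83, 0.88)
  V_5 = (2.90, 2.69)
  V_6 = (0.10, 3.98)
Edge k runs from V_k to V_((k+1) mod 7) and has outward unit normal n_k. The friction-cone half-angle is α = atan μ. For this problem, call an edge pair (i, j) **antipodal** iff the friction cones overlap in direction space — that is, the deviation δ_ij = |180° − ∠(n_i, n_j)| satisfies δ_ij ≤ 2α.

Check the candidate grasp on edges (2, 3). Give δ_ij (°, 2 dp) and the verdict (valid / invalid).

δ = 128.41°, invalid

α = atan 0.75 = 36.87°;  2α = 73.74°
edge 2: e_2 = (+3.04, +1.37);  n_2 = (+0.4109, -0.9117)
edge 3: e_3 = (+0.88, +3.49);  n_3 = (+0.9697, -0.2445)
∠(n_2, n_3) = 51.59°
δ = |180° − 51.59°| = 128.41°
128.41° > 2α = 73.74°  →  invalid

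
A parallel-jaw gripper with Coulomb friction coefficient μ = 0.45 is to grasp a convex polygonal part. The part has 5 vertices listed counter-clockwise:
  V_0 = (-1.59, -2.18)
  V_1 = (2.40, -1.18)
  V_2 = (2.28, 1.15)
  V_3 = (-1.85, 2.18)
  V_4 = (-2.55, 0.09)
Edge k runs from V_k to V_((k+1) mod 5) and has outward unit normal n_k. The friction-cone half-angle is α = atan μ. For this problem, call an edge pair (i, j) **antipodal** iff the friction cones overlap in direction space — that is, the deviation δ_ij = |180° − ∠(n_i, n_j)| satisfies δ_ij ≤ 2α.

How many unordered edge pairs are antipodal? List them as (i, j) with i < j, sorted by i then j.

count = 3; pairs: (0,2), (1,3), (1,4)

α = atan 0.45 = 24.23°;  2α = 48.46°
n_0 = (+0.2431, -0.9700)
n_1 = (+0.9987, +0.0514)
n_2 = (+0.2420, +0.9703)
n_3 = (-0.9482, +0.3176)
n_4 = (-0.9210, -0.3895)
  (0,1): δ = 101.12°  ·
  (0,2): δ = 28.07°  ✓
  (0,3): δ = 57.41°  ·
  (0,4): δ = 98.85°  ·
  (1,2): δ = 106.95°  ·
  (1,3): δ = 21.47°  ✓
  (1,4): δ = 19.98°  ✓
  (2,3): δ = 94.51°  ·
  (2,4): δ = 53.07°  ·
  (3,4): δ = 138.56°  ·
antipodal pairs: 3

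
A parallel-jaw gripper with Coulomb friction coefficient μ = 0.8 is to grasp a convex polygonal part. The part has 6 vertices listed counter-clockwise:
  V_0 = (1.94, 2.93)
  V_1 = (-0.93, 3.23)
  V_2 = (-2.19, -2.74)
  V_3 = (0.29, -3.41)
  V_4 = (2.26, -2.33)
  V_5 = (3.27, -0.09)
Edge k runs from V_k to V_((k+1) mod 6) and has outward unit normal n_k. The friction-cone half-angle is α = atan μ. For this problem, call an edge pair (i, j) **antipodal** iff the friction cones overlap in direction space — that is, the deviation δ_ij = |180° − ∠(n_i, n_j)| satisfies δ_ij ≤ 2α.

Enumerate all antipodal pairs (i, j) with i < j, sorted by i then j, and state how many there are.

α = atan 0.8 = 38.66°;  2α = 77.32°
n_0 = (+0.1040, +0.9946)
n_1 = (-0.9784, +0.2065)
n_2 = (-0.2608, -0.9654)
n_3 = (+0.4807, -0.8769)
n_4 = (+0.9116, -0.4110)
n_5 = (+0.9152, +0.4030)
  (0,1): δ = 95.95°  ·
  (0,2): δ = 9.15°  ✓
  (0,3): δ = 34.70°  ✓
  (0,4): δ = 71.70°  ✓
  (0,5): δ = 119.74°  ·
  (1,2): δ = 93.20°  ·
  (1,3): δ = 49.35°  ✓
  (1,4): δ = 12.35°  ✓
  (1,5): δ = 35.69°  ✓
  (2,3): δ = 136.15°  ·
  (2,4): δ = 99.15°  ·
  (2,5): δ = 51.11°  ✓
  (3,4): δ = 143.00°  ·
  (3,5): δ = 94.96°  ·
  (4,5): δ = 131.96°  ·
antipodal pairs: 7

count = 7; pairs: (0,2), (0,3), (0,4), (1,3), (1,4), (1,5), (2,5)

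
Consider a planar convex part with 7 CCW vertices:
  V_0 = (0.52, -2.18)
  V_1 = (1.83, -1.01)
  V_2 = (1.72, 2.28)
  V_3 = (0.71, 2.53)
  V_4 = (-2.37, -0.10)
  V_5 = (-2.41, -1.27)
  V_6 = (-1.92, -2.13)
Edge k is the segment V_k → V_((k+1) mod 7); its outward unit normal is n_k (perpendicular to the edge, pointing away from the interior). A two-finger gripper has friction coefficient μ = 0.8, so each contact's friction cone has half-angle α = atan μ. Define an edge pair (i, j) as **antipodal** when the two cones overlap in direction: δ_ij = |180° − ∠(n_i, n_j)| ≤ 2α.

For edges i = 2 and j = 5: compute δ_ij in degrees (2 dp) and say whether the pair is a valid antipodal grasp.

α = atan 0.8 = 38.66°;  2α = 77.32°
edge 2: e_2 = (-1.01, +0.25);  n_2 = (+0.2403, +0.9707)
edge 5: e_5 = (+0.49, -0.86);  n_5 = (-0.8689, -0.4951)
∠(n_2, n_5) = 133.58°
δ = |180° − 133.58°| = 46.42°
46.42° ≤ 2α = 77.32°  →  valid

δ = 46.42°, valid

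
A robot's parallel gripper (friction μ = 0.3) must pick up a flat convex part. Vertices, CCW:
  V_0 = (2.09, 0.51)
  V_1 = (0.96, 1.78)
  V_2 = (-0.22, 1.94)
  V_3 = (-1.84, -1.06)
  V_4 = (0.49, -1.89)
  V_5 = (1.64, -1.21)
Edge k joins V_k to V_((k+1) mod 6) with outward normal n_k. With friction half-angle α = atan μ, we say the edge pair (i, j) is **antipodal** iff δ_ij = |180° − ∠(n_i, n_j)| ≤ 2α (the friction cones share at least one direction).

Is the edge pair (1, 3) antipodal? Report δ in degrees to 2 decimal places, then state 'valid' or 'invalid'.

δ = 11.89°, valid

α = atan 0.3 = 16.70°;  2α = 33.40°
edge 1: e_1 = (-1.18, +0.16);  n_1 = (+0.1344, +0.9909)
edge 3: e_3 = (+2.33, -0.83);  n_3 = (-0.3356, -0.9420)
∠(n_1, n_3) = 168.11°
δ = |180° − 168.11°| = 11.89°
11.89° ≤ 2α = 33.40°  →  valid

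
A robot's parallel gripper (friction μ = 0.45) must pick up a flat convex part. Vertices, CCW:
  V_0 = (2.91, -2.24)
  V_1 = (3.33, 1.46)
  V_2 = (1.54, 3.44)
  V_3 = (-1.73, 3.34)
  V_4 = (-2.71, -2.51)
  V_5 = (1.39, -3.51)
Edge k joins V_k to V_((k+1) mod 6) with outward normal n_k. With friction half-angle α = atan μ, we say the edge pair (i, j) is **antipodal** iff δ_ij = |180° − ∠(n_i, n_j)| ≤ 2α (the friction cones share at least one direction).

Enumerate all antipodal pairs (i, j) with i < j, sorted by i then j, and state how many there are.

α = atan 0.45 = 24.23°;  2α = 48.46°
n_0 = (+0.9936, -0.1128)
n_1 = (+0.7418, +0.6706)
n_2 = (-0.0306, +0.9995)
n_3 = (-0.9863, +0.1652)
n_4 = (-0.2370, -0.9715)
n_5 = (+0.6412, -0.7674)
  (0,1): δ = 131.41°  ·
  (0,2): δ = 81.77°  ·
  (0,3): δ = 3.03°  ✓
  (0,4): δ = 82.77°  ·
  (0,5): δ = 136.36°  ·
  (1,2): δ = 130.36°  ·
  (1,3): δ = 51.62°  ·
  (1,4): δ = 34.18°  ✓
  (1,5): δ = 87.76°  ·
  (2,3): δ = 101.26°  ·
  (2,4): δ = 15.46°  ✓
  (2,5): δ = 38.13°  ✓
  (3,4): δ = 94.20°  ·
  (3,5): δ = 40.61°  ✓
  (4,5): δ = 126.41°  ·
antipodal pairs: 5

count = 5; pairs: (0,3), (1,4), (2,4), (2,5), (3,5)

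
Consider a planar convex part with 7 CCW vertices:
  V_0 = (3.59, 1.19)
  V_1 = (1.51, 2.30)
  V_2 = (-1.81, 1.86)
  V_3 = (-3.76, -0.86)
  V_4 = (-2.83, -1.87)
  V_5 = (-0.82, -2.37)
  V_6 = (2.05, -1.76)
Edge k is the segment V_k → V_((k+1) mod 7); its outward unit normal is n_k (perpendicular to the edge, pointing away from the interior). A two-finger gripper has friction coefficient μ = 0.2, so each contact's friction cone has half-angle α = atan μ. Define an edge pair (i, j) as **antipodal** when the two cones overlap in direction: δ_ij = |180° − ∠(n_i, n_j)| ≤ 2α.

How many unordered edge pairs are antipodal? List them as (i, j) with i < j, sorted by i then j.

count = 5; pairs: (0,3), (0,4), (1,4), (1,5), (2,6)

α = atan 0.2 = 11.31°;  2α = 22.62°
n_0 = (+0.4708, +0.8822)
n_1 = (-0.1314, +0.9913)
n_2 = (-0.8127, +0.5827)
n_3 = (-0.7356, -0.6774)
n_4 = (-0.2414, -0.9704)
n_5 = (+0.2079, -0.9782)
n_6 = (+0.8865, -0.4628)
  (0,1): δ = 144.36°  ·
  (0,2): δ = 97.55°  ·
  (0,3): δ = 19.27°  ✓
  (0,4): δ = 14.12°  ✓
  (0,5): δ = 40.09°  ·
  (0,6): δ = 90.52°  ·
  (1,2): δ = 133.19°  ·
  (1,3): δ = 54.91°  ·
  (1,4): δ = 21.52°  ✓
  (1,5): δ = 4.45°  ✓
  (1,6): δ = 54.88°  ·
  (2,3): δ = 101.72°  ·
  (2,4): δ = 68.33°  ·
  (2,5): δ = 42.36°  ·
  (2,6): δ = 8.07°  ✓
  (3,4): δ = 146.61°  ·
  (3,5): δ = 120.64°  ·
  (3,6): δ = 70.20°  ·
  (4,5): δ = 154.03°  ·
  (4,6): δ = 103.60°  ·
  (5,6): δ = 129.57°  ·
antipodal pairs: 5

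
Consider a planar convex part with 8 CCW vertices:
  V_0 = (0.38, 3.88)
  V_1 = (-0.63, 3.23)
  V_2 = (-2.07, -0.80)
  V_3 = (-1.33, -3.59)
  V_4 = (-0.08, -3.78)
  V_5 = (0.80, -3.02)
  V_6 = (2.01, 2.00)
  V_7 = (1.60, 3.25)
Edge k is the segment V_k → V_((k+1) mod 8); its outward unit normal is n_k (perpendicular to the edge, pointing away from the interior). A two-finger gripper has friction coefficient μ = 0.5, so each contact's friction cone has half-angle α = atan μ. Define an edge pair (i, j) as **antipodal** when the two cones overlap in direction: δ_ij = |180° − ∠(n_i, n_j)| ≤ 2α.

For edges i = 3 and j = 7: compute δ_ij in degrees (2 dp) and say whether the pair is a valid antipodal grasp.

δ = 18.67°, valid

α = atan 0.5 = 26.57°;  2α = 53.13°
edge 3: e_3 = (+1.25, -0.19);  n_3 = (-0.1503, -0.9886)
edge 7: e_7 = (-1.22, +0.63);  n_7 = (+0.4588, +0.8885)
∠(n_3, n_7) = 161.33°
δ = |180° − 161.33°| = 18.67°
18.67° ≤ 2α = 53.13°  →  valid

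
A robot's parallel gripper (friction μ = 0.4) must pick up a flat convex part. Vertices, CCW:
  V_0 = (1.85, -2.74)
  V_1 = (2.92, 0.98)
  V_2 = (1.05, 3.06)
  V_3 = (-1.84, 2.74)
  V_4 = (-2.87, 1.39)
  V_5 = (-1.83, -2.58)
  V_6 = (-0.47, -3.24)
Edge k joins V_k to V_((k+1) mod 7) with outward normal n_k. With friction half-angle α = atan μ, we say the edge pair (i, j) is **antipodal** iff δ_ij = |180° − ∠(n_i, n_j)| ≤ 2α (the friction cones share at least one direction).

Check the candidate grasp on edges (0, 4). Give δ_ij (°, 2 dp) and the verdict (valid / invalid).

α = atan 0.4 = 21.80°;  2α = 43.60°
edge 0: e_0 = (+1.07, +3.72);  n_0 = (+0.9610, -0.2764)
edge 4: e_4 = (+1.04, -3.97);  n_4 = (-0.9674, -0.2534)
∠(n_0, n_4) = 149.27°
δ = |180° − 149.27°| = 30.73°
30.73° ≤ 2α = 43.60°  →  valid

δ = 30.73°, valid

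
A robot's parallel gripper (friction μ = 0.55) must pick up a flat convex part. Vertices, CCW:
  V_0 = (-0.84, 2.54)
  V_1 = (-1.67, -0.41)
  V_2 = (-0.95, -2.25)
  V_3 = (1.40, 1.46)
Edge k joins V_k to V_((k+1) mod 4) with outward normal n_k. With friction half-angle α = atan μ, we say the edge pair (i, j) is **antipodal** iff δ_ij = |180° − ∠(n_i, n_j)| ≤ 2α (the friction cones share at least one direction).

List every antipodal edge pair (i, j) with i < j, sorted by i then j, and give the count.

count = 3; pairs: (0,2), (1,2), (1,3)

α = atan 0.55 = 28.81°;  2α = 57.62°
n_0 = (-0.9626, +0.2708)
n_1 = (-0.9312, -0.3644)
n_2 = (+0.8448, -0.5351)
n_3 = (+0.4343, +0.9008)
  (0,1): δ = 142.92°  ·
  (0,2): δ = 16.64°  ✓
  (0,3): δ = 79.97°  ·
  (1,2): δ = 53.72°  ✓
  (1,3): δ = 42.89°  ✓
  (2,3): δ = 83.39°  ·
antipodal pairs: 3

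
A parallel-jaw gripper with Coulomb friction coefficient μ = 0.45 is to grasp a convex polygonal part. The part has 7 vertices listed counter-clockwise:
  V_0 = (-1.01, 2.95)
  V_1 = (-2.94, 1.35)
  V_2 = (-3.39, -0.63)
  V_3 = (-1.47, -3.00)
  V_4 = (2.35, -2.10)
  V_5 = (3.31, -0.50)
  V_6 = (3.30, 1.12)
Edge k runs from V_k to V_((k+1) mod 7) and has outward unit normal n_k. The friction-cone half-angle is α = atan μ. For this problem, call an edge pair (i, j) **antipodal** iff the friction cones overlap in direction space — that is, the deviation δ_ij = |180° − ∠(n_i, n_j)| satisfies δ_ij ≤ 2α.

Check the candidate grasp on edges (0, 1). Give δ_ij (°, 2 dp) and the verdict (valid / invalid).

δ = 142.46°, invalid

α = atan 0.45 = 24.23°;  2α = 48.46°
edge 0: e_0 = (-1.93, -1.60);  n_0 = (-0.6382, +0.7699)
edge 1: e_1 = (-0.45, -1.98);  n_1 = (-0.9751, +0.2216)
∠(n_0, n_1) = 37.54°
δ = |180° − 37.54°| = 142.46°
142.46° > 2α = 48.46°  →  invalid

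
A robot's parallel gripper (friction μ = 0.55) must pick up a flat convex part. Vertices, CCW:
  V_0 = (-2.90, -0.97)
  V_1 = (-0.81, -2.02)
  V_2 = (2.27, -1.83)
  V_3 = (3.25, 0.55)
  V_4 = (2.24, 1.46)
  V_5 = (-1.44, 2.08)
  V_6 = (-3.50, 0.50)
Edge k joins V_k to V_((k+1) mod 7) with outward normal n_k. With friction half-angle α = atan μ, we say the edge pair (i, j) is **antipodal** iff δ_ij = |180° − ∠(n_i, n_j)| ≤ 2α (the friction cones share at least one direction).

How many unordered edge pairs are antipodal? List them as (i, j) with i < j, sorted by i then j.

α = atan 0.55 = 28.81°;  2α = 57.62°
n_0 = (-0.4489, -0.8936)
n_1 = (+0.0616, -0.9981)
n_2 = (+0.9247, -0.3807)
n_3 = (+0.6694, +0.7429)
n_4 = (+0.1661, +0.9861)
n_5 = (-0.6086, +0.7935)
n_6 = (-0.9258, -0.3779)
  (0,1): δ = 149.80°  ·
  (0,2): δ = 85.71°  ·
  (0,3): δ = 15.34°  ✓
  (0,4): δ = 17.11°  ✓
  (0,5): δ = 64.16°  ·
  (0,6): δ = 138.88°  ·
  (1,2): δ = 115.91°  ·
  (1,3): δ = 45.55°  ✓
  (1,4): δ = 13.09°  ✓
  (1,5): δ = 33.96°  ✓
  (1,6): δ = 108.67°  ·
  (2,3): δ = 109.64°  ·
  (2,4): δ = 77.18°  ·
  (2,5): δ = 30.13°  ✓
  (2,6): δ = 44.58°  ✓
  (3,4): δ = 147.54°  ·
  (3,5): δ = 100.49°  ·
  (3,6): δ = 25.78°  ✓
  (4,5): δ = 132.95°  ·
  (4,6): δ = 58.23°  ·
  (5,6): δ = 105.28°  ·
antipodal pairs: 8

count = 8; pairs: (0,3), (0,4), (1,3), (1,4), (1,5), (2,5), (2,6), (3,6)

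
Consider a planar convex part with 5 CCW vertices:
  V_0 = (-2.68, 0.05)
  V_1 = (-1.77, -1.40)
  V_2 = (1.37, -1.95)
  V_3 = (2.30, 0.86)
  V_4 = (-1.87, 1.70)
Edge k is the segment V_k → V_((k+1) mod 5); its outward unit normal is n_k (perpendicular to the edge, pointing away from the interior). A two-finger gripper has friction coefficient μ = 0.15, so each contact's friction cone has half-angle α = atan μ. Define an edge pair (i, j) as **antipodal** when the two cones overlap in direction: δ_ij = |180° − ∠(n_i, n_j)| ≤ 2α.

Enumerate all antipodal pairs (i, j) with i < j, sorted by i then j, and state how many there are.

count = 2; pairs: (1,3), (2,4)

α = atan 0.15 = 8.53°;  2α = 17.06°
n_0 = (-0.8470, -0.5316)
n_1 = (-0.1725, -0.9850)
n_2 = (+0.9494, -0.3142)
n_3 = (+0.1975, +0.9803)
n_4 = (-0.8977, +0.4407)
  (0,1): δ = 132.05°  ·
  (0,2): δ = 50.42°  ·
  (0,3): δ = 46.50°  ·
  (0,4): δ = 121.74°  ·
  (1,2): δ = 98.38°  ·
  (1,3): δ = 1.45°  ✓
  (1,4): δ = 73.79°  ·
  (2,3): δ = 83.08°  ·
  (2,4): δ = 7.83°  ✓
  (3,4): δ = 104.76°  ·
antipodal pairs: 2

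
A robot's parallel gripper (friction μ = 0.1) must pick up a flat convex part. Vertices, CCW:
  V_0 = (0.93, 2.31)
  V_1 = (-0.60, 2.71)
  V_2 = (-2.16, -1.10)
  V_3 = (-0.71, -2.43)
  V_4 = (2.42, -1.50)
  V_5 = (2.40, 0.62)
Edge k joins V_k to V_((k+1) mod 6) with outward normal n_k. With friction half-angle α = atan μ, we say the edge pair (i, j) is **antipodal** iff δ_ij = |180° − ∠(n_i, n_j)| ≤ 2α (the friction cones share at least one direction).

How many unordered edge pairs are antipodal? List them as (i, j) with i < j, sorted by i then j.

α = atan 0.1 = 5.71°;  2α = 11.42°
n_0 = (+0.2529, +0.9675)
n_1 = (-0.9254, +0.3789)
n_2 = (-0.6760, -0.7369)
n_3 = (+0.2848, -0.9586)
n_4 = (+1.0000, +0.0094)
n_5 = (+0.7545, +0.6563)
  (0,1): δ = 97.62°  ·
  (0,2): δ = 27.88°  ·
  (0,3): δ = 31.20°  ·
  (0,4): δ = 105.19°  ·
  (0,5): δ = 145.67°  ·
  (1,2): δ = 110.26°  ·
  (1,3): δ = 51.19°  ·
  (1,4): δ = 22.81°  ·
  (1,5): δ = 63.28°  ·
  (2,3): δ = 120.92°  ·
  (2,4): δ = 46.93°  ·
  (2,5): δ = 6.45°  ✓
  (3,4): δ = 106.01°  ·
  (3,5): δ = 65.53°  ·
  (4,5): δ = 139.52°  ·
antipodal pairs: 1

count = 1; pairs: (2,5)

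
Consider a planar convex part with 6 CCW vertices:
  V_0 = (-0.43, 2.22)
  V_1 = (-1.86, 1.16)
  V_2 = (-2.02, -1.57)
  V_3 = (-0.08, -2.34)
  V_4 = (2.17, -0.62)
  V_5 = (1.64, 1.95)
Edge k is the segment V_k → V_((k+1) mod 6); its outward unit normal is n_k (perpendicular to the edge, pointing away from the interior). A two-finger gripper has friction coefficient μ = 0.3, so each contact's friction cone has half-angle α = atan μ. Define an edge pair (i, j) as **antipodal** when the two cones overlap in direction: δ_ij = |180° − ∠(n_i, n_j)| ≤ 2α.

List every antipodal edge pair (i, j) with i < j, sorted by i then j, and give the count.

α = atan 0.3 = 16.70°;  2α = 33.40°
n_0 = (-0.5955, +0.8034)
n_1 = (-0.9983, +0.0585)
n_2 = (-0.3689, -0.9295)
n_3 = (+0.6073, -0.7945)
n_4 = (+0.9794, +0.2020)
n_5 = (+0.1293, +0.9916)
  (0,1): δ = 129.90°  ·
  (0,2): δ = 58.20°  ·
  (0,3): δ = 0.85°  ✓
  (0,4): δ = 65.10°  ·
  (0,5): δ = 136.02°  ·
  (1,2): δ = 108.29°  ·
  (1,3): δ = 49.25°  ·
  (1,4): δ = 15.01°  ✓
  (1,5): δ = 85.92°  ·
  (2,3): δ = 120.96°  ·
  (2,4): δ = 56.70°  ·
  (2,5): δ = 14.22°  ✓
  (3,4): δ = 115.74°  ·
  (3,5): δ = 44.83°  ·
  (4,5): δ = 109.08°  ·
antipodal pairs: 3

count = 3; pairs: (0,3), (1,4), (2,5)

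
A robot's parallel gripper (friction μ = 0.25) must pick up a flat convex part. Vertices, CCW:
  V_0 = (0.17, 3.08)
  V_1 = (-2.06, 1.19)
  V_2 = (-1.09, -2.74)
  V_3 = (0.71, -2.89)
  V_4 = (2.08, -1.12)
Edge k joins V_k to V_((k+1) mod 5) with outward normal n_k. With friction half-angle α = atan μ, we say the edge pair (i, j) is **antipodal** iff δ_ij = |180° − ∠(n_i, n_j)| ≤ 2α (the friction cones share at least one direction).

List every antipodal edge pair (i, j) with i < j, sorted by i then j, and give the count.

α = atan 0.25 = 14.04°;  2α = 28.07°
n_0 = (-0.6466, +0.7629)
n_1 = (-0.9709, -0.2396)
n_2 = (-0.0830, -0.9965)
n_3 = (+0.7908, -0.6121)
n_4 = (+0.9103, +0.4140)
  (0,1): δ = 116.42°  ·
  (0,2): δ = 45.05°  ·
  (0,3): δ = 11.98°  ✓
  (0,4): δ = 74.17°  ·
  (1,2): δ = 108.63°  ·
  (1,3): δ = 51.60°  ·
  (1,4): δ = 10.59°  ✓
  (2,3): δ = 122.98°  ·
  (2,4): δ = 60.78°  ·
  (3,4): δ = 117.81°  ·
antipodal pairs: 2

count = 2; pairs: (0,3), (1,4)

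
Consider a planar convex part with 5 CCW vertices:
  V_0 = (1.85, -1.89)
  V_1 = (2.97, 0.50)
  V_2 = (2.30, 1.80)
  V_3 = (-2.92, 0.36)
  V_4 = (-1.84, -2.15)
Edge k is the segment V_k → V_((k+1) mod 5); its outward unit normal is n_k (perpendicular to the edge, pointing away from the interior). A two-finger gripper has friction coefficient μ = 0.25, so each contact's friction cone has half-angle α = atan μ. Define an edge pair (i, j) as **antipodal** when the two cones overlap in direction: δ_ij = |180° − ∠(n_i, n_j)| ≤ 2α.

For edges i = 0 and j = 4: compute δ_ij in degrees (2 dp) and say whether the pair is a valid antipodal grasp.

δ = 119.14°, invalid

α = atan 0.25 = 14.04°;  2α = 28.07°
edge 0: e_0 = (+1.12, +2.39);  n_0 = (+0.9055, -0.4243)
edge 4: e_4 = (+3.69, +0.26);  n_4 = (+0.0703, -0.9975)
∠(n_0, n_4) = 60.86°
δ = |180° − 60.86°| = 119.14°
119.14° > 2α = 28.07°  →  invalid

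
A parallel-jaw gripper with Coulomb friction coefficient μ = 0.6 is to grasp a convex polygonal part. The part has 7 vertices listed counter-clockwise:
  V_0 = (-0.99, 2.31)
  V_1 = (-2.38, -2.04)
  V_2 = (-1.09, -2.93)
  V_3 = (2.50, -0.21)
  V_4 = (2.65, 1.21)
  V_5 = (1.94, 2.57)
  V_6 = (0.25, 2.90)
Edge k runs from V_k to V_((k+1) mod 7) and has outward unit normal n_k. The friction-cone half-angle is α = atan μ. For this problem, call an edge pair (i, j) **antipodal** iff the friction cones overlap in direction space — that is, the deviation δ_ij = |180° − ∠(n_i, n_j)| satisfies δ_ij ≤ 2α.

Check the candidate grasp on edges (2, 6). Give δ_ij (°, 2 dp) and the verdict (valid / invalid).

δ = 11.70°, valid

α = atan 0.6 = 30.96°;  2α = 61.93°
edge 2: e_2 = (+3.59, +2.72);  n_2 = (+0.6039, -0.7971)
edge 6: e_6 = (-1.24, -0.59);  n_6 = (-0.4297, +0.9030)
∠(n_2, n_6) = 168.30°
δ = |180° − 168.30°| = 11.70°
11.70° ≤ 2α = 61.93°  →  valid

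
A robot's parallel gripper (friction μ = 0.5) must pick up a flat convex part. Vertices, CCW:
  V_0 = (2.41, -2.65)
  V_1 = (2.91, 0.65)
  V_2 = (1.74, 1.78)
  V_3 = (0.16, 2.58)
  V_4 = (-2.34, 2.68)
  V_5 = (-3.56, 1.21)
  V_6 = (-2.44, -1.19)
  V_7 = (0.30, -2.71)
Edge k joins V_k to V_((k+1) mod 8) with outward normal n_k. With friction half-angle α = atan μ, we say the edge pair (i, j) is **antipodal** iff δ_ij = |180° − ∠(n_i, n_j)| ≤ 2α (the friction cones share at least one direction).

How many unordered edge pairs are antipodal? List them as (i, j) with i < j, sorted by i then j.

count = 11; pairs: (0,4), (0,5), (1,5), (1,6), (1,7), (2,5), (2,6), (2,7), (3,6), (3,7), (4,7)

α = atan 0.5 = 26.57°;  2α = 53.13°
n_0 = (+0.9887, -0.1498)
n_1 = (+0.6947, +0.7193)
n_2 = (+0.4517, +0.8922)
n_3 = (+0.0400, +0.9992)
n_4 = (-0.7695, +0.6386)
n_5 = (-0.9062, -0.4229)
n_6 = (-0.4851, -0.8745)
n_7 = (+0.0284, -0.9996)
  (0,1): δ = 125.39°  ·
  (0,2): δ = 108.24°  ·
  (0,3): δ = 83.67°  ·
  (0,4): δ = 31.07°  ✓
  (0,5): δ = 33.63°  ✓
  (0,6): δ = 69.60°  ·
  (0,7): δ = 100.24°  ·
  (1,2): δ = 162.85°  ·
  (1,3): δ = 138.29°  ·
  (1,4): δ = 85.69°  ·
  (1,5): δ = 20.98°  ✓
  (1,6): δ = 14.98°  ✓
  (1,7): δ = 45.63°  ✓
  (2,3): δ = 155.44°  ·
  (2,4): δ = 102.84°  ·
  (2,5): δ = 38.13°  ✓
  (2,6): δ = 2.16°  ✓
  (2,7): δ = 28.48°  ✓
  (3,4): δ = 127.40°  ·
  (3,5): δ = 62.69°  ·
  (3,6): δ = 26.73°  ✓
  (3,7): δ = 3.92°  ✓
  (4,5): δ = 115.29°  ·
  (4,6): δ = 79.33°  ·
  (4,7): δ = 48.68°  ✓
  (5,6): δ = 144.04°  ·
  (5,7): δ = 113.39°  ·
  (6,7): δ = 149.35°  ·
antipodal pairs: 11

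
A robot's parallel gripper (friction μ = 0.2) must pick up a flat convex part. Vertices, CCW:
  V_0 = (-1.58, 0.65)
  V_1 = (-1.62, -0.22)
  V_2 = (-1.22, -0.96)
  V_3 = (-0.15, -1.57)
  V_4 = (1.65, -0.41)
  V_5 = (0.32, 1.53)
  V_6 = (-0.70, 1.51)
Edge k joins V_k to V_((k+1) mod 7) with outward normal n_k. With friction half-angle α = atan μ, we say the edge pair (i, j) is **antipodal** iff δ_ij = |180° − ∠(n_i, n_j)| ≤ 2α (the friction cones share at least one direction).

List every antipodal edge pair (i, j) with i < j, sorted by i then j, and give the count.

count = 2; pairs: (1,4), (3,6)

α = atan 0.2 = 11.31°;  2α = 22.62°
n_0 = (-0.9989, +0.0459)
n_1 = (-0.8797, -0.4755)
n_2 = (-0.4953, -0.8687)
n_3 = (+0.5417, -0.8406)
n_4 = (+0.8248, +0.5654)
n_5 = (-0.0196, +0.9998)
n_6 = (-0.6989, +0.7152)
  (0,1): δ = 148.97°  ·
  (0,2): δ = 117.05°  ·
  (0,3): δ = 54.57°  ·
  (0,4): δ = 37.07°  ·
  (0,5): δ = 93.76°  ·
  (0,6): δ = 136.97°  ·
  (1,2): δ = 148.08°  ·
  (1,3): δ = 85.59°  ·
  (1,4): δ = 6.04°  ✓
  (1,5): δ = 62.73°  ·
  (1,6): δ = 105.95°  ·
  (2,3): δ = 117.51°  ·
  (2,4): δ = 25.88°  ·
  (2,5): δ = 30.81°  ·
  (2,6): δ = 74.03°  ·
  (3,4): δ = 88.37°  ·
  (3,5): δ = 31.68°  ·
  (3,6): δ = 11.54°  ✓
  (4,5): δ = 123.31°  ·
  (4,6): δ = 80.09°  ·
  (5,6): δ = 136.78°  ·
antipodal pairs: 2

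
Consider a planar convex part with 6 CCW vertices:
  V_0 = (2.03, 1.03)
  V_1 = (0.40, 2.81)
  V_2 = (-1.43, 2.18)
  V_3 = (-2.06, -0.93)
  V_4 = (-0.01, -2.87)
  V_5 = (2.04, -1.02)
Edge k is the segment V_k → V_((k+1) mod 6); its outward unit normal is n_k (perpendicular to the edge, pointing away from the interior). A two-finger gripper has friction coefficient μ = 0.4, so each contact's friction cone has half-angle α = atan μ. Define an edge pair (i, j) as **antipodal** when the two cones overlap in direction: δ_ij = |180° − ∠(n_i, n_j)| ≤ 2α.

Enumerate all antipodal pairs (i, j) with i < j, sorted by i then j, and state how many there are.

count = 4; pairs: (0,3), (1,4), (2,4), (2,5)

α = atan 0.4 = 21.80°;  2α = 43.60°
n_0 = (+0.7375, +0.6753)
n_1 = (-0.3255, +0.9455)
n_2 = (-0.9801, +0.1985)
n_3 = (-0.6874, -0.7263)
n_4 = (+0.6700, -0.7424)
n_5 = (+1.0000, +0.0049)
  (0,1): δ = 113.48°  ·
  (0,2): δ = 53.93°  ·
  (0,3): δ = 4.10°  ✓
  (0,4): δ = 89.58°  ·
  (0,5): δ = 137.80°  ·
  (1,2): δ = 120.45°  ·
  (1,3): δ = 62.42°  ·
  (1,4): δ = 23.07°  ✓
  (1,5): δ = 71.28°  ·
  (2,3): δ = 121.97°  ·
  (2,4): δ = 36.48°  ✓
  (2,5): δ = 11.73°  ✓
  (3,4): δ = 94.51°  ·
  (3,5): δ = 46.30°  ·
  (4,5): δ = 131.78°  ·
antipodal pairs: 4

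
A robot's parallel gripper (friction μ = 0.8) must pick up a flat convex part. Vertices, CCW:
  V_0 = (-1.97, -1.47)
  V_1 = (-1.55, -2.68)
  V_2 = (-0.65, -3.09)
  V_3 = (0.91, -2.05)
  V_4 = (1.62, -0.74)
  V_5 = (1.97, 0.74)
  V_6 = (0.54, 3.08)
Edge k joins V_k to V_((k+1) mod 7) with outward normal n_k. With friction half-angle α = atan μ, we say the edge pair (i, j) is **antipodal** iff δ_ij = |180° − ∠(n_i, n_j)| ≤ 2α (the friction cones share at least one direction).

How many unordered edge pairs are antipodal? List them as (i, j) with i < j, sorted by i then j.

α = atan 0.8 = 38.66°;  2α = 77.32°
n_0 = (-0.9447, -0.3279)
n_1 = (-0.4146, -0.9100)
n_2 = (+0.5547, -0.8321)
n_3 = (+0.8792, -0.4765)
n_4 = (+0.9732, -0.2301)
n_5 = (+0.8533, +0.5215)
n_6 = (-0.8756, +0.4830)
  (0,1): δ = 133.63°  ·
  (0,2): δ = 75.45°  ✓
  (0,3): δ = 47.60°  ✓
  (0,4): δ = 32.45°  ✓
  (0,5): δ = 12.29°  ✓
  (0,6): δ = 131.97°  ·
  (1,2): δ = 121.82°  ·
  (1,3): δ = 93.97°  ·
  (1,4): δ = 78.81°  ·
  (1,5): δ = 34.08°  ✓
  (1,6): δ = 85.61°  ·
  (2,3): δ = 152.15°  ·
  (2,4): δ = 137.00°  ·
  (2,5): δ = 92.26°  ·
  (2,6): δ = 27.43°  ✓
  (3,4): δ = 164.85°  ·
  (3,5): δ = 120.11°  ·
  (3,6): δ = 0.43°  ✓
  (4,5): δ = 135.27°  ·
  (4,6): δ = 15.58°  ✓
  (5,6): δ = 60.31°  ✓
antipodal pairs: 9

count = 9; pairs: (0,2), (0,3), (0,4), (0,5), (1,5), (2,6), (3,6), (4,6), (5,6)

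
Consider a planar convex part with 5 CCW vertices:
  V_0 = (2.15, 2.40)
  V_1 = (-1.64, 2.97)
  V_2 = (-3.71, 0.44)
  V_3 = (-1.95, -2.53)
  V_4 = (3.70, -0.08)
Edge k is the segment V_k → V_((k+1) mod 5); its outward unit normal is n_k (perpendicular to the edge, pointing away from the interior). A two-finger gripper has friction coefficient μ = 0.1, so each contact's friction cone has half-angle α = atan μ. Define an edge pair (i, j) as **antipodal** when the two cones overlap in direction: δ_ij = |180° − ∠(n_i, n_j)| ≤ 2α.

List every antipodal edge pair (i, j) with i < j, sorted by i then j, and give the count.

count = 1; pairs: (2,4)

α = atan 0.1 = 5.71°;  2α = 11.42°
n_0 = (+0.1487, +0.9889)
n_1 = (-0.7740, +0.6332)
n_2 = (-0.8603, -0.5098)
n_3 = (+0.3978, -0.9175)
n_4 = (+0.8480, +0.5300)
  (0,1): δ = 120.74°  ·
  (0,2): δ = 50.80°  ·
  (0,3): δ = 32.00°  ·
  (0,4): δ = 130.56°  ·
  (1,2): δ = 110.06°  ·
  (1,3): δ = 27.27°  ·
  (1,4): δ = 71.29°  ·
  (2,3): δ = 97.21°  ·
  (2,4): δ = 1.35°  ✓
  (3,4): δ = 81.44°  ·
antipodal pairs: 1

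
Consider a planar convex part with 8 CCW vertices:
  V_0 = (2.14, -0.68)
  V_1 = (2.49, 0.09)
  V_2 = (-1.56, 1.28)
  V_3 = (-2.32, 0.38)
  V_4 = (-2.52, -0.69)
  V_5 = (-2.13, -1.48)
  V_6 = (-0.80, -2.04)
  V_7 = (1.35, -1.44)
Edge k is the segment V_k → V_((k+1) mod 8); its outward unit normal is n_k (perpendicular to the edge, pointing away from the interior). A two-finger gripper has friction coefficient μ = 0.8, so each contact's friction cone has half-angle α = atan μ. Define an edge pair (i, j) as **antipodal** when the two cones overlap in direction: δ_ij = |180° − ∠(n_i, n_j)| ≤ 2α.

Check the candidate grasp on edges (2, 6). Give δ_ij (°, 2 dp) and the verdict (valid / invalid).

δ = 34.23°, valid

α = atan 0.8 = 38.66°;  2α = 77.32°
edge 2: e_2 = (-0.76, -0.90);  n_2 = (-0.7640, +0.6452)
edge 6: e_6 = (+2.15, +0.60);  n_6 = (+0.2688, -0.9632)
∠(n_2, n_6) = 145.77°
δ = |180° − 145.77°| = 34.23°
34.23° ≤ 2α = 77.32°  →  valid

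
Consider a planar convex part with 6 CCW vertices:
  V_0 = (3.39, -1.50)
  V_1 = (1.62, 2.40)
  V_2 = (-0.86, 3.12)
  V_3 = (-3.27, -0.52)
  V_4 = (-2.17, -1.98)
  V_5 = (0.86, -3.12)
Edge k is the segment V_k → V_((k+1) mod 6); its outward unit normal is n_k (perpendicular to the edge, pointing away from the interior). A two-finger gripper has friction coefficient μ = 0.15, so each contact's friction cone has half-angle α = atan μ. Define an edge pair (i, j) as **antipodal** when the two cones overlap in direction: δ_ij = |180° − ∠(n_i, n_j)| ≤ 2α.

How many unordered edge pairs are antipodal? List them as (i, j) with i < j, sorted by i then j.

α = atan 0.15 = 8.53°;  2α = 17.06°
n_0 = (+0.9106, +0.4133)
n_1 = (+0.2788, +0.9603)
n_2 = (-0.8338, +0.5521)
n_3 = (-0.7987, -0.6017)
n_4 = (-0.3521, -0.9359)
n_5 = (+0.5392, -0.8422)
  (0,1): δ = 130.60°  ·
  (0,2): δ = 57.92°  ·
  (0,3): δ = 12.58°  ✓
  (0,4): δ = 44.97°  ·
  (0,5): δ = 98.22°  ·
  (1,2): δ = 107.32°  ·
  (1,3): δ = 36.82°  ·
  (1,4): δ = 4.43°  ✓
  (1,5): δ = 48.82°  ·
  (2,3): δ = 109.50°  ·
  (2,4): δ = 77.11°  ·
  (2,5): δ = 23.86°  ·
  (3,4): δ = 147.61°  ·
  (3,5): δ = 94.36°  ·
  (4,5): δ = 126.75°  ·
antipodal pairs: 2

count = 2; pairs: (0,3), (1,4)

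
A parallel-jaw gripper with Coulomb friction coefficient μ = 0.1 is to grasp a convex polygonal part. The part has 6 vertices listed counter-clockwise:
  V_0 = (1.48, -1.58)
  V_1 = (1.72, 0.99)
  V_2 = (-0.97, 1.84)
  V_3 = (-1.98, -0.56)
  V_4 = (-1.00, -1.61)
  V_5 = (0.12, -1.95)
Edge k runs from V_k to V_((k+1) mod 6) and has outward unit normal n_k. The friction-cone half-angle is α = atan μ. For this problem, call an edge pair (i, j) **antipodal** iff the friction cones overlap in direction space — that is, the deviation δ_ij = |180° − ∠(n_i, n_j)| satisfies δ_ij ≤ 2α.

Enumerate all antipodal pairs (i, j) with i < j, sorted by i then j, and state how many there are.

count = 1; pairs: (1,4)

α = atan 0.1 = 5.71°;  2α = 11.42°
n_0 = (+0.9957, -0.0930)
n_1 = (+0.3013, +0.9535)
n_2 = (-0.9217, +0.3879)
n_3 = (-0.7311, -0.6823)
n_4 = (-0.2905, -0.9569)
n_5 = (+0.2625, -0.9649)
  (0,1): δ = 102.20°  ·
  (0,2): δ = 17.49°  ·
  (0,3): δ = 48.36°  ·
  (0,4): δ = 78.45°  ·
  (0,5): δ = 110.55°  ·
  (1,2): δ = 95.29°  ·
  (1,3): δ = 29.44°  ·
  (1,4): δ = 0.65°  ✓
  (1,5): δ = 32.76°  ·
  (2,3): δ = 114.15°  ·
  (2,4): δ = 84.06°  ·
  (2,5): δ = 51.96°  ·
  (3,4): δ = 149.91°  ·
  (3,5): δ = 117.81°  ·
  (4,5): δ = 147.89°  ·
antipodal pairs: 1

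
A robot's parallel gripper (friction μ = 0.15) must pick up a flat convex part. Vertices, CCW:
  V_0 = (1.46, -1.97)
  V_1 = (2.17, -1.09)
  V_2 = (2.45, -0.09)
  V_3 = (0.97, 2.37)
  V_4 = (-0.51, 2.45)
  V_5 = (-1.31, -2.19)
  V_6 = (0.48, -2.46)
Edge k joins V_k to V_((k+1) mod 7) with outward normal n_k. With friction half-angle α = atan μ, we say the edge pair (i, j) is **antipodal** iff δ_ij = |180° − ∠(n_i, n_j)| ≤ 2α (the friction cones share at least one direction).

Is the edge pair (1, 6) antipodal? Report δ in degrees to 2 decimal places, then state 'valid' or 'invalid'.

δ = 132.21°, invalid

α = atan 0.15 = 8.53°;  2α = 17.06°
edge 1: e_1 = (+0.28, +1.00);  n_1 = (+0.9630, -0.2696)
edge 6: e_6 = (+0.98, +0.49);  n_6 = (+0.4472, -0.8944)
∠(n_1, n_6) = 47.79°
δ = |180° − 47.79°| = 132.21°
132.21° > 2α = 17.06°  →  invalid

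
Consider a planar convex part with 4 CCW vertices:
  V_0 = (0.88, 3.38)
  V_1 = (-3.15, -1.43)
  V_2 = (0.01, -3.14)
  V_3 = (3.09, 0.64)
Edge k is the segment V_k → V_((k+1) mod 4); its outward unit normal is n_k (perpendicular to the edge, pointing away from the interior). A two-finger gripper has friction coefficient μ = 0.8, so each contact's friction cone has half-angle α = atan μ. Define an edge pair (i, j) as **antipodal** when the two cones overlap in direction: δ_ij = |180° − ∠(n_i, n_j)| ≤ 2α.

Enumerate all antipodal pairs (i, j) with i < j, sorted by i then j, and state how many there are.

count = 2; pairs: (0,2), (1,3)

α = atan 0.8 = 38.66°;  2α = 77.32°
n_0 = (-0.7665, +0.6422)
n_1 = (-0.4759, -0.8795)
n_2 = (+0.7752, -0.6317)
n_3 = (+0.7784, +0.6278)
  (0,1): δ = 78.46°  ·
  (0,2): δ = 0.78°  ✓
  (0,3): δ = 78.85°  ·
  (1,2): δ = 100.75°  ·
  (1,3): δ = 22.69°  ✓
  (2,3): δ = 101.94°  ·
antipodal pairs: 2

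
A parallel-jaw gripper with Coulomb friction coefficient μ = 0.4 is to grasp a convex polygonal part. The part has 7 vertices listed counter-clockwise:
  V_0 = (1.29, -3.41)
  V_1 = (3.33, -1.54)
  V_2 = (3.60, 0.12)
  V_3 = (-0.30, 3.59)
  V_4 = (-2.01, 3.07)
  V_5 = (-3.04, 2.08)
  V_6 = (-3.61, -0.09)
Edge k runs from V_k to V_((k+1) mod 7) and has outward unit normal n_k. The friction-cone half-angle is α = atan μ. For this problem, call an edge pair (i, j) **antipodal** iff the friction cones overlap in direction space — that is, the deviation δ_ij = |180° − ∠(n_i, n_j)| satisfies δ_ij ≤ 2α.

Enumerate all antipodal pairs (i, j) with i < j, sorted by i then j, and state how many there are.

α = atan 0.4 = 21.80°;  2α = 43.60°
n_0 = (+0.6757, -0.7372)
n_1 = (+0.9870, -0.1605)
n_2 = (+0.6647, +0.7471)
n_3 = (-0.2909, +0.9567)
n_4 = (-0.6930, +0.7210)
n_5 = (-0.9672, +0.2541)
n_6 = (-0.5609, -0.8279)
  (0,1): δ = 141.75°  ·
  (0,2): δ = 84.17°  ·
  (0,3): δ = 25.60°  ✓
  (0,4): δ = 1.36°  ✓
  (0,5): δ = 32.77°  ✓
  (0,6): δ = 103.37°  ·
  (1,2): δ = 122.42°  ·
  (1,3): δ = 63.85°  ·
  (1,4): δ = 36.90°  ✓
  (1,5): δ = 5.48°  ✓
  (1,6): δ = 65.12°  ·
  (2,3): δ = 121.42°  ·
  (2,4): δ = 94.47°  ·
  (2,5): δ = 63.06°  ·
  (2,6): δ = 7.54°  ✓
  (3,4): δ = 153.05°  ·
  (3,5): δ = 121.63°  ·
  (3,6): δ = 51.03°  ·
  (4,5): δ = 148.58°  ·
  (4,6): δ = 77.99°  ·
  (5,6): δ = 109.40°  ·
antipodal pairs: 6

count = 6; pairs: (0,3), (0,4), (0,5), (1,4), (1,5), (2,6)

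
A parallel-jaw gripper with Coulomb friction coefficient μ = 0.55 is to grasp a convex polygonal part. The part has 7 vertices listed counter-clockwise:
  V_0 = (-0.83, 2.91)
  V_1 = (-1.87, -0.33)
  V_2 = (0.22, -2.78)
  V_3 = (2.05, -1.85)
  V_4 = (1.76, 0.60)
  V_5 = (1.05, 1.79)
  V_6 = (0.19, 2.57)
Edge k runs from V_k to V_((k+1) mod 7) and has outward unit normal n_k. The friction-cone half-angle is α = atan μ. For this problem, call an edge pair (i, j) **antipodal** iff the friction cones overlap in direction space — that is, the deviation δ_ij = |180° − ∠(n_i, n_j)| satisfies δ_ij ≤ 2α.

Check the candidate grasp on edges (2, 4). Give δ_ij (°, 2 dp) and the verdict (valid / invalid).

α = atan 0.55 = 28.81°;  2α = 57.62°
edge 2: e_2 = (+1.83, +0.93);  n_2 = (+0.4530, -0.8915)
edge 4: e_4 = (-0.71, +1.19);  n_4 = (+0.8588, +0.5124)
∠(n_2, n_4) = 93.88°
δ = |180° − 93.88°| = 86.12°
86.12° > 2α = 57.62°  →  invalid

δ = 86.12°, invalid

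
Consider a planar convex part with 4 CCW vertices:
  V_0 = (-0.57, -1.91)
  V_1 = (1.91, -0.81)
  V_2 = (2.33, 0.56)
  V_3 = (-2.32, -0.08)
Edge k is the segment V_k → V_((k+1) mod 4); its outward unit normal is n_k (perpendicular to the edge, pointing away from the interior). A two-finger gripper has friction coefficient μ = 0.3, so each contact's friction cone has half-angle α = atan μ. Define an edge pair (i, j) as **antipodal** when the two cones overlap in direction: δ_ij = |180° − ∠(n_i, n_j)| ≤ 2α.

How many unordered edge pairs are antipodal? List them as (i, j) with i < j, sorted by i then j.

count = 1; pairs: (0,2)

α = atan 0.3 = 16.70°;  2α = 33.40°
n_0 = (+0.4055, -0.9141)
n_1 = (+0.9561, -0.2931)
n_2 = (-0.1363, +0.9907)
n_3 = (-0.7227, -0.6911)
  (0,1): δ = 130.96°  ·
  (0,2): δ = 16.08°  ✓
  (0,3): δ = 109.80°  ·
  (1,2): δ = 65.12°  ·
  (1,3): δ = 60.76°  ·
  (2,3): δ = 54.12°  ·
antipodal pairs: 1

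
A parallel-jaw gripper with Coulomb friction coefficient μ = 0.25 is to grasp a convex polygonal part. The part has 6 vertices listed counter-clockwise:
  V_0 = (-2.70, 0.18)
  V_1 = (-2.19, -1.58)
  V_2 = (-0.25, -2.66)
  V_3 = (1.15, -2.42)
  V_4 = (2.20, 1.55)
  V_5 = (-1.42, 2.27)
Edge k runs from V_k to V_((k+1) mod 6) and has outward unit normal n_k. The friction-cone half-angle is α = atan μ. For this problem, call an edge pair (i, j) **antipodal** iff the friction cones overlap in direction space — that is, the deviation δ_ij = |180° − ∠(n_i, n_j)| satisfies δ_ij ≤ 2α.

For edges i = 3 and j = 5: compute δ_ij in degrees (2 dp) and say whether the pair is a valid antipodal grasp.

δ = 16.67°, valid

α = atan 0.25 = 14.04°;  2α = 28.07°
edge 3: e_3 = (+1.05, +3.97);  n_3 = (+0.9668, -0.2557)
edge 5: e_5 = (-1.28, -2.09);  n_5 = (-0.8528, +0.5223)
∠(n_3, n_5) = 163.33°
δ = |180° − 163.33°| = 16.67°
16.67° ≤ 2α = 28.07°  →  valid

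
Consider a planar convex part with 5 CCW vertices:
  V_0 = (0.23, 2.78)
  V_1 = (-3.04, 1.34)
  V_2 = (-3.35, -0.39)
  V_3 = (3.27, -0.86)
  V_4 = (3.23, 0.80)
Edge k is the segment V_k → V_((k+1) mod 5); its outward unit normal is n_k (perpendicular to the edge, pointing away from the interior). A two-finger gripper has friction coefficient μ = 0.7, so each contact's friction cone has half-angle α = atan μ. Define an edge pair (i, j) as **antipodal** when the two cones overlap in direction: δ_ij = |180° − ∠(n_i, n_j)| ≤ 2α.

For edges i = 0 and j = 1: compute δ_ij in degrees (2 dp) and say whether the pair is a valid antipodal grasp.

α = atan 0.7 = 34.99°;  2α = 69.98°
edge 0: e_0 = (-3.27, -1.44);  n_0 = (-0.4030, +0.9152)
edge 1: e_1 = (-0.31, -1.73);  n_1 = (-0.9843, +0.1764)
∠(n_0, n_1) = 56.07°
δ = |180° − 56.07°| = 123.93°
123.93° > 2α = 69.98°  →  invalid

δ = 123.93°, invalid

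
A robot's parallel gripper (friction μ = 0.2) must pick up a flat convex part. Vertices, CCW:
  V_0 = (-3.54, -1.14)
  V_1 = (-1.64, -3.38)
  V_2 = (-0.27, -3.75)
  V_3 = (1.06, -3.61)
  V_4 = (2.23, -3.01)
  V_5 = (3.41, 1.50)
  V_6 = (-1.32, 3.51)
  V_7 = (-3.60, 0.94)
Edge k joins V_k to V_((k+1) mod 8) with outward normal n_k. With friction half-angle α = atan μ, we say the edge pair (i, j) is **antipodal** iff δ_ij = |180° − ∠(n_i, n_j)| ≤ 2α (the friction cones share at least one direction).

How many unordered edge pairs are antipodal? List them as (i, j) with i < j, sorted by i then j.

α = atan 0.2 = 11.31°;  2α = 22.62°
n_0 = (-0.7626, -0.6469)
n_1 = (-0.2607, -0.9654)
n_2 = (+0.1047, -0.9945)
n_3 = (+0.4563, -0.8898)
n_4 = (+0.9674, -0.2531)
n_5 = (+0.3911, +0.9203)
n_6 = (-0.7481, +0.6636)
n_7 = (-0.9996, -0.0288)
  (0,1): δ = 145.42°  ·
  (0,2): δ = 124.30°  ·
  (0,3): δ = 103.16°  ·
  (0,4): δ = 54.97°  ·
  (0,5): δ = 26.67°  ·
  (0,6): δ = 98.12°  ·
  (0,7): δ = 141.35°  ·
  (1,2): δ = 158.88°  ·
  (1,3): δ = 137.74°  ·
  (1,4): δ = 89.55°  ·
  (1,5): δ = 7.91°  ✓
  (1,6): δ = 63.54°  ·
  (1,7): δ = 106.77°  ·
  (2,3): δ = 158.86°  ·
  (2,4): δ = 110.67°  ·
  (2,5): δ = 29.03°  ·
  (2,6): δ = 42.41°  ·
  (2,7): δ = 85.64°  ·
  (3,4): δ = 131.81°  ·
  (3,5): δ = 50.17°  ·
  (3,6): δ = 21.27°  ✓
  (3,7): δ = 64.50°  ·
  (4,5): δ = 98.36°  ·
  (4,6): δ = 26.92°  ·
  (4,7): δ = 16.31°  ✓
  (5,6): δ = 108.56°  ·
  (5,7): δ = 65.32°  ·
  (6,7): δ = 136.77°  ·
antipodal pairs: 3

count = 3; pairs: (1,5), (3,6), (4,7)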